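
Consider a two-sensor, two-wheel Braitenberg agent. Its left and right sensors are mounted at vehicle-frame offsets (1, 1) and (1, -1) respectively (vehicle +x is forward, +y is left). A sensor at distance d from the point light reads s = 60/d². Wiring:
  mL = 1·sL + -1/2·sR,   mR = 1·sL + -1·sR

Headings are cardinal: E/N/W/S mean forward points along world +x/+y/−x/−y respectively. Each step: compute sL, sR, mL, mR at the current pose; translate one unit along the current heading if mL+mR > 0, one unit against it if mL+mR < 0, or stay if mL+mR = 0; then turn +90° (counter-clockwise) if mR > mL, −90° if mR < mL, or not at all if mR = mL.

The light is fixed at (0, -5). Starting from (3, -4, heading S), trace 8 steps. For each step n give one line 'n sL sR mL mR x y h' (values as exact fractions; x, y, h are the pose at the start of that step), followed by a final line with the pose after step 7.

0 15/4 15 -15/4 -45/4 3 -4 S
1 12 60/13 126/13 96/13 3 -3 W
2 6 10/3 13/3 8/3 2 -3 N
3 12/5 60/13 6/65 -144/65 2 -2 E
4 15/2 15 0 -15/2 1 -2 S
5 20/3 12/5 82/15 64/15 1 -1 W
6 30/13 30/13 15/13 0 0 -1 N
7 60/37 60/17 -90/629 -1200/629 0 0 E
final -1 0 S

n=0: pose=(3,-4,S); sL=15/4, sR=15; mL=-15/4, mR=-45/4; mL+mR=-15 → advance -1; mR−mL=-15/2 → turn -1·90°
n=1: pose=(3,-3,W); sL=12, sR=60/13; mL=126/13, mR=96/13; mL+mR=222/13 → advance +1; mR−mL=-30/13 → turn -1·90°
n=2: pose=(2,-3,N); sL=6, sR=10/3; mL=13/3, mR=8/3; mL+mR=7 → advance +1; mR−mL=-5/3 → turn -1·90°
n=3: pose=(2,-2,E); sL=12/5, sR=60/13; mL=6/65, mR=-144/65; mL+mR=-138/65 → advance -1; mR−mL=-30/13 → turn -1·90°
n=4: pose=(1,-2,S); sL=15/2, sR=15; mL=0, mR=-15/2; mL+mR=-15/2 → advance -1; mR−mL=-15/2 → turn -1·90°
n=5: pose=(1,-1,W); sL=20/3, sR=12/5; mL=82/15, mR=64/15; mL+mR=146/15 → advance +1; mR−mL=-6/5 → turn -1·90°
n=6: pose=(0,-1,N); sL=30/13, sR=30/13; mL=15/13, mR=0; mL+mR=15/13 → advance +1; mR−mL=-15/13 → turn -1·90°
n=7: pose=(0,0,E); sL=60/37, sR=60/17; mL=-90/629, mR=-1200/629; mL+mR=-1290/629 → advance -1; mR−mL=-30/17 → turn -1·90°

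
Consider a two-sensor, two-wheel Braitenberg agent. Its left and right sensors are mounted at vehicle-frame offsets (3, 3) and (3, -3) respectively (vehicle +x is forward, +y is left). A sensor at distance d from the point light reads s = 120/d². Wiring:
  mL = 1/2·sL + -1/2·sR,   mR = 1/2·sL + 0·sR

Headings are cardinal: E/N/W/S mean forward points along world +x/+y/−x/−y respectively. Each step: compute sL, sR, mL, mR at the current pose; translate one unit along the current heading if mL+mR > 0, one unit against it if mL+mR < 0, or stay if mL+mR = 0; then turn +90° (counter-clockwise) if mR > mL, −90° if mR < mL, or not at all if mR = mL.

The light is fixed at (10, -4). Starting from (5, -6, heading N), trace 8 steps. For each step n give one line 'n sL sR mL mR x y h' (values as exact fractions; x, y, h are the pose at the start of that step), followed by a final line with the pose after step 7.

0 24/13 24 -144/13 12/13 5 -6 N
1 6/5 15/8 -27/80 3/5 5 -7 W
2 8/3 40/39 32/39 4/3 4 -7 S
3 12 60/29 144/29 6 4 -8 E
4 24/13 24 -144/13 12/13 5 -8 N
5 15/16 30/17 -225/544 15/32 5 -9 W
6 120/73 24/29 864/2117 60/73 4 -9 S
7 20/3 4/3 8/3 10/3 4 -10 E
final 5 -10 N

n=0: pose=(5,-6,N); sL=24/13, sR=24; mL=-144/13, mR=12/13; mL+mR=-132/13 → advance -1; mR−mL=12 → turn +1·90°
n=1: pose=(5,-7,W); sL=6/5, sR=15/8; mL=-27/80, mR=3/5; mL+mR=21/80 → advance +1; mR−mL=15/16 → turn +1·90°
n=2: pose=(4,-7,S); sL=8/3, sR=40/39; mL=32/39, mR=4/3; mL+mR=28/13 → advance +1; mR−mL=20/39 → turn +1·90°
n=3: pose=(4,-8,E); sL=12, sR=60/29; mL=144/29, mR=6; mL+mR=318/29 → advance +1; mR−mL=30/29 → turn +1·90°
n=4: pose=(5,-8,N); sL=24/13, sR=24; mL=-144/13, mR=12/13; mL+mR=-132/13 → advance -1; mR−mL=12 → turn +1·90°
n=5: pose=(5,-9,W); sL=15/16, sR=30/17; mL=-225/544, mR=15/32; mL+mR=15/272 → advance +1; mR−mL=15/17 → turn +1·90°
n=6: pose=(4,-9,S); sL=120/73, sR=24/29; mL=864/2117, mR=60/73; mL+mR=2604/2117 → advance +1; mR−mL=12/29 → turn +1·90°
n=7: pose=(4,-10,E); sL=20/3, sR=4/3; mL=8/3, mR=10/3; mL+mR=6 → advance +1; mR−mL=2/3 → turn +1·90°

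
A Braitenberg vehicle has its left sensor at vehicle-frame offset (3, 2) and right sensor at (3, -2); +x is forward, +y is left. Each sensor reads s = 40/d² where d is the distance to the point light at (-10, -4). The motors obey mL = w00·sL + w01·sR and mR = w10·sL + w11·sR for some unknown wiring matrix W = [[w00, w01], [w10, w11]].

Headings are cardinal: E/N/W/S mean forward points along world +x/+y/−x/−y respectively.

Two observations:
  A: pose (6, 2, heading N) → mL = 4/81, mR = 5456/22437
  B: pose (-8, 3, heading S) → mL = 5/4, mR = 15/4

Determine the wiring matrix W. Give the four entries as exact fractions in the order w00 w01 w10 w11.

0 1/2 1 1

obs A: pose=(6,2,N) → sL=40/277, sR=8/81, mL=4/81, mR=5456/22437
obs B: pose=(-8,3,S) → sL=5/4, sR=5/2, mL=5/4, mR=15/4
sensor matrix S = [[40/277, 8/81], [5/4, 5/2]]; det S = 5330/22437
solve [mL_A; mL_B] = S·[w00; w01] and [mR_A; mR_B] = S·[w10; w11]:
  w00 = 0, w01 = 1/2, w10 = 1, w11 = 1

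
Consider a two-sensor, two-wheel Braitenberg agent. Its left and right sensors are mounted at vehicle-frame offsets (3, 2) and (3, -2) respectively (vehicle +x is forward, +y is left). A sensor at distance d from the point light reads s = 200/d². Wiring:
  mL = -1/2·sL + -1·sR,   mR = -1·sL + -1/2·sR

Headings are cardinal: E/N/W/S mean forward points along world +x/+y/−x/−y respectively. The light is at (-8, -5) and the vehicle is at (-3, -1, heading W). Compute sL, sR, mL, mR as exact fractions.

left sensor world pos  = (-6, -3); dL² = 8
right sensor world pos = (-6, 1); dR² = 40
sL = 200/8 = 25
sR = 200/40 = 5
mL = -1/2·sL + -1·sR = -35/2
mR = -1·sL + -1/2·sR = -55/2

25 5 -35/2 -55/2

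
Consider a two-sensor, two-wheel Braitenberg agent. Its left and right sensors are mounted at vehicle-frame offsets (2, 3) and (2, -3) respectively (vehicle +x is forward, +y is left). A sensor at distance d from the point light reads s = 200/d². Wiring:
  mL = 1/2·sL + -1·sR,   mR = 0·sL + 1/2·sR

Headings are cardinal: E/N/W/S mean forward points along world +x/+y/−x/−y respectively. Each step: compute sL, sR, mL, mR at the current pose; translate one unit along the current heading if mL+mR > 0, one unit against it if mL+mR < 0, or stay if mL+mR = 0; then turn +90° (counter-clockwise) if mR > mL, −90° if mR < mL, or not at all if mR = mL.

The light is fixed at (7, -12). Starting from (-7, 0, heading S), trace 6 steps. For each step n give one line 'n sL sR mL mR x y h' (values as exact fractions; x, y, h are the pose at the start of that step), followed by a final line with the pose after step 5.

n=0: pose=(-7,0,S); sL=200/221, sR=200/389; mL=-5300/85969, mR=100/389; mL+mR=16800/85969 → advance +1; mR−mL=27400/85969 → turn +1·90°
n=1: pose=(-7,-1,E); sL=10/17, sR=25/26; mL=-295/442, mR=25/52; mL+mR=-165/884 → advance -1; mR−mL=1015/884 → turn +1·90°
n=2: pose=(-8,-1,N); sL=200/493, sR=200/313; mL=-67300/154309, mR=100/313; mL+mR=-18000/154309 → advance -1; mR−mL=116600/154309 → turn +1·90°
n=3: pose=(-8,-2,W); sL=100/169, sR=100/229; mL=-5450/38701, mR=50/229; mL+mR=3000/38701 → advance +1; mR−mL=13900/38701 → turn +1·90°
n=4: pose=(-9,-2,S); sL=200/233, sR=8/17; mL=-164/3961, mR=4/17; mL+mR=768/3961 → advance +1; mR−mL=1096/3961 → turn +1·90°
n=5: pose=(-9,-3,E); sL=10/17, sR=25/29; mL=-280/493, mR=25/58; mL+mR=-135/986 → advance -1; mR−mL=985/986 → turn +1·90°

0 200/221 200/389 -5300/85969 100/389 -7 0 S
1 10/17 25/26 -295/442 25/52 -7 -1 E
2 200/493 200/313 -67300/154309 100/313 -8 -1 N
3 100/169 100/229 -5450/38701 50/229 -8 -2 W
4 200/233 8/17 -164/3961 4/17 -9 -2 S
5 10/17 25/29 -280/493 25/58 -9 -3 E
final -10 -3 N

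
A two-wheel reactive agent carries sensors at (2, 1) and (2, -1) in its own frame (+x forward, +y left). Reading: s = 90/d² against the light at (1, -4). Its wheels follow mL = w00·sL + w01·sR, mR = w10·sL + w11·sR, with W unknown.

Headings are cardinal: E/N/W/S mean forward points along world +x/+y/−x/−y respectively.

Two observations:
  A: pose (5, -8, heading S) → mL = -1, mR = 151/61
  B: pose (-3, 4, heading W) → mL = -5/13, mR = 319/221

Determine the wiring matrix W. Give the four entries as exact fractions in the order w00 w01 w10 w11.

0 -1/2 1 1/2

obs A: pose=(5,-8,S) → sL=90/61, sR=2, mL=-1, mR=151/61
obs B: pose=(-3,4,W) → sL=18/17, sR=10/13, mL=-5/13, mR=319/221
sensor matrix S = [[90/61, 2], [18/17, 10/13]]; det S = -13248/13481
solve [mL_A; mL_B] = S·[w00; w01] and [mR_A; mR_B] = S·[w10; w11]:
  w00 = 0, w01 = -1/2, w10 = 1, w11 = 1/2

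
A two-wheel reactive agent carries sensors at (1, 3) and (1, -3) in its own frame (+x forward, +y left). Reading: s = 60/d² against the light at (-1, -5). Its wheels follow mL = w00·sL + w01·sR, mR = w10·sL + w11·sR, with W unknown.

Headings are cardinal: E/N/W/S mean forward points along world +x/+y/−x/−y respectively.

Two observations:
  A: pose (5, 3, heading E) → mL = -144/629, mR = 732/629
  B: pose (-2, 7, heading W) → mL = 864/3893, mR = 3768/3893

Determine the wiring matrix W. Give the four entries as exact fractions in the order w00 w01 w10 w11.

obs A: pose=(5,3,E) → sL=6/17, sR=30/37, mL=-144/629, mR=732/629
obs B: pose=(-2,7,W) → sL=12/17, sR=60/229, mL=864/3893, mR=3768/3893
sensor matrix S = [[6/17, 30/37], [12/17, 60/229]]; det S = -69120/144041
solve [mL_A; mL_B] = S·[w00; w01] and [mR_A; mR_B] = S·[w10; w11]:
  w00 = 1/2, w01 = -1/2, w10 = 1, w11 = 1

1/2 -1/2 1 1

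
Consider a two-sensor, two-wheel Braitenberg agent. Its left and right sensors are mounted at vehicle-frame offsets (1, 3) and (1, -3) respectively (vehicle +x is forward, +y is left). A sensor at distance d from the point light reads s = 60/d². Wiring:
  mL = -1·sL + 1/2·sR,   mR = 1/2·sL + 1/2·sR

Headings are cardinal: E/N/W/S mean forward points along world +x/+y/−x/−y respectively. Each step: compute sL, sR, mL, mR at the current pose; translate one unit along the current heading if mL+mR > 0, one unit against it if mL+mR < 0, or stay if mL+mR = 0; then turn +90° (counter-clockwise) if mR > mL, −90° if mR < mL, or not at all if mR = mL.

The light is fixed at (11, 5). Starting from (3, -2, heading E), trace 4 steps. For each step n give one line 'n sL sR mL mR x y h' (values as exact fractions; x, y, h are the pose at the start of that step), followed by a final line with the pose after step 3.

0 12/13 60/149 -1398/1937 1284/1937 3 -2 E
1 1/3 5/6 1/12 7/12 2 -2 N
2 60/181 60/109 -1110/19729 8700/19729 2 -1 W
3 30/49 30/109 -2535/5341 2370/5341 1 -1 S
final 1 0 E

n=0: pose=(3,-2,E); sL=12/13, sR=60/149; mL=-1398/1937, mR=1284/1937; mL+mR=-114/1937 → advance -1; mR−mL=18/13 → turn +1·90°
n=1: pose=(2,-2,N); sL=1/3, sR=5/6; mL=1/12, mR=7/12; mL+mR=2/3 → advance +1; mR−mL=1/2 → turn +1·90°
n=2: pose=(2,-1,W); sL=60/181, sR=60/109; mL=-1110/19729, mR=8700/19729; mL+mR=7590/19729 → advance +1; mR−mL=90/181 → turn +1·90°
n=3: pose=(1,-1,S); sL=30/49, sR=30/109; mL=-2535/5341, mR=2370/5341; mL+mR=-165/5341 → advance -1; mR−mL=45/49 → turn +1·90°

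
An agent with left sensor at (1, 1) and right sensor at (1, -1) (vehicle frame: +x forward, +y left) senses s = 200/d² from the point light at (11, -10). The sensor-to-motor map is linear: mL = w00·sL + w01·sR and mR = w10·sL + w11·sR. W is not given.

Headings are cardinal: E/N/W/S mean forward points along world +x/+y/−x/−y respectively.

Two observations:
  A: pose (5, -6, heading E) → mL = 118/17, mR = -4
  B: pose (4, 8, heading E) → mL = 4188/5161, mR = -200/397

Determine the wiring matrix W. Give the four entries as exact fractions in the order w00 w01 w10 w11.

1 1/2 -1 0

obs A: pose=(5,-6,E) → sL=4, sR=100/17, mL=118/17, mR=-4
obs B: pose=(4,8,E) → sL=200/397, sR=8/13, mL=4188/5161, mR=-200/397
sensor matrix S = [[4, 100/17], [200/397, 8/13]]; det S = -44032/87737
solve [mL_A; mL_B] = S·[w00; w01] and [mR_A; mR_B] = S·[w10; w11]:
  w00 = 1, w01 = 1/2, w10 = -1, w11 = 0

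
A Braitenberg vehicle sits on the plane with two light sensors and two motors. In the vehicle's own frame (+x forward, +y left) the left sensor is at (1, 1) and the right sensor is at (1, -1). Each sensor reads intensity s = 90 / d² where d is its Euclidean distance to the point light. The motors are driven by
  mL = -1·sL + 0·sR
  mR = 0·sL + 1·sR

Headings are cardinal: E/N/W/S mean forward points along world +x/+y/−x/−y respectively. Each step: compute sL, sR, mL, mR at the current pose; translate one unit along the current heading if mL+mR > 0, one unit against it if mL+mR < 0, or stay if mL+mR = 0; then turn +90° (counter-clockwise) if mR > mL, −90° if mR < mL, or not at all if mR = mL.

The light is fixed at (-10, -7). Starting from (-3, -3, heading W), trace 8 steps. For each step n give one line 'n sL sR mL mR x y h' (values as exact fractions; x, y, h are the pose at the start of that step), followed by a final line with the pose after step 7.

n=0: pose=(-3,-3,W); sL=2, sR=90/61; mL=-2, mR=90/61; mL+mR=-32/61 → advance -1; mR−mL=212/61 → turn +1·90°
n=1: pose=(-2,-3,S); sL=1, sR=45/29; mL=-1, mR=45/29; mL+mR=16/29 → advance +1; mR−mL=74/29 → turn +1·90°
n=2: pose=(-2,-4,E); sL=90/97, sR=18/17; mL=-90/97, mR=18/17; mL+mR=216/1649 → advance +1; mR−mL=3276/1649 → turn +1·90°
n=3: pose=(-1,-4,N); sL=9/8, sR=45/58; mL=-9/8, mR=45/58; mL+mR=-81/232 → advance -1; mR−mL=441/232 → turn +1·90°
n=4: pose=(-1,-5,W); sL=18/13, sR=90/73; mL=-18/13, mR=90/73; mL+mR=-144/949 → advance -1; mR−mL=2484/949 → turn +1·90°
n=5: pose=(0,-5,S); sL=45/61, sR=45/41; mL=-45/61, mR=45/41; mL+mR=900/2501 → advance +1; mR−mL=4590/2501 → turn +1·90°
n=6: pose=(0,-6,E); sL=18/25, sR=90/121; mL=-18/25, mR=90/121; mL+mR=72/3025 → advance +1; mR−mL=4428/3025 → turn +1·90°
n=7: pose=(1,-6,N); sL=45/52, sR=45/74; mL=-45/52, mR=45/74; mL+mR=-495/1924 → advance -1; mR−mL=2835/1924 → turn +1·90°

0 2 90/61 -2 90/61 -3 -3 W
1 1 45/29 -1 45/29 -2 -3 S
2 90/97 18/17 -90/97 18/17 -2 -4 E
3 9/8 45/58 -9/8 45/58 -1 -4 N
4 18/13 90/73 -18/13 90/73 -1 -5 W
5 45/61 45/41 -45/61 45/41 0 -5 S
6 18/25 90/121 -18/25 90/121 0 -6 E
7 45/52 45/74 -45/52 45/74 1 -6 N
final 1 -7 W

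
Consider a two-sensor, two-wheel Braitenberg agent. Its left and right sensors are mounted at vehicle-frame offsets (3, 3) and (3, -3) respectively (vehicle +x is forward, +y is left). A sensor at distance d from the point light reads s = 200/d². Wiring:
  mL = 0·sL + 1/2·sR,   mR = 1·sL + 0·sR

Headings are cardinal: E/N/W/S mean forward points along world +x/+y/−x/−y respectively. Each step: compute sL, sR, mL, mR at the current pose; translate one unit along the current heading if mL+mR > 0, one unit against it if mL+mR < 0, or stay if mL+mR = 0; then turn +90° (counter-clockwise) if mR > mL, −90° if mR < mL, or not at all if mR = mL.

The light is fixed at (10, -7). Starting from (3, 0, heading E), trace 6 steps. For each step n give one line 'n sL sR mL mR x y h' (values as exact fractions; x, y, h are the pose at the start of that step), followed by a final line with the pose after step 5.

0 50/29 25/4 25/8 50/29 3 0 E
1 8 200/97 100/97 8 4 0 S
2 20/9 100/9 50/9 20/9 4 -1 E
3 200/13 200/73 100/73 200/13 5 -1 S
4 50/17 25 25/2 50/17 5 -2 E
5 40 200/53 100/53 40 6 -2 S
final 6 -3 E

n=0: pose=(3,0,E); sL=50/29, sR=25/4; mL=25/8, mR=50/29; mL+mR=1125/232 → advance +1; mR−mL=-325/232 → turn -1·90°
n=1: pose=(4,0,S); sL=8, sR=200/97; mL=100/97, mR=8; mL+mR=876/97 → advance +1; mR−mL=676/97 → turn +1·90°
n=2: pose=(4,-1,E); sL=20/9, sR=100/9; mL=50/9, mR=20/9; mL+mR=70/9 → advance +1; mR−mL=-10/3 → turn -1·90°
n=3: pose=(5,-1,S); sL=200/13, sR=200/73; mL=100/73, mR=200/13; mL+mR=15900/949 → advance +1; mR−mL=13300/949 → turn +1·90°
n=4: pose=(5,-2,E); sL=50/17, sR=25; mL=25/2, mR=50/17; mL+mR=525/34 → advance +1; mR−mL=-325/34 → turn -1·90°
n=5: pose=(6,-2,S); sL=40, sR=200/53; mL=100/53, mR=40; mL+mR=2220/53 → advance +1; mR−mL=2020/53 → turn +1·90°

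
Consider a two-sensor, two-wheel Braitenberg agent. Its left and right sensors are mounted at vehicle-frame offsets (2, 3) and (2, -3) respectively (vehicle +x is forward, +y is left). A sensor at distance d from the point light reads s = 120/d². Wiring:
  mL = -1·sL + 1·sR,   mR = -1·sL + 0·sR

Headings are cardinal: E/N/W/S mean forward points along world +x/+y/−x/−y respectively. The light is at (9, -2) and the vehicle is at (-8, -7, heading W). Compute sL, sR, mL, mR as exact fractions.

left sensor world pos  = (-10, -10); dL² = 425
right sensor world pos = (-10, -4); dR² = 365
sL = 120/425 = 24/85
sR = 120/365 = 24/73
mL = -1·sL + 1·sR = 288/6205
mR = -1·sL + 0·sR = -24/85

24/85 24/73 288/6205 -24/85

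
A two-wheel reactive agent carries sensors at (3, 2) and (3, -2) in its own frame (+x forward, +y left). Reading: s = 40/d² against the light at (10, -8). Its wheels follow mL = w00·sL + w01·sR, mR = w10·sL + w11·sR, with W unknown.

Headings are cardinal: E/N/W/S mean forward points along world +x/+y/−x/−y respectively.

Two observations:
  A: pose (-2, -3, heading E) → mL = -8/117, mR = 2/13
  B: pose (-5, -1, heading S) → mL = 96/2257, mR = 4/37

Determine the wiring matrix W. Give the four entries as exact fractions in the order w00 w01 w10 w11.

1/2 -1/2 1/2 0

obs A: pose=(-2,-3,E) → sL=4/13, sR=4/9, mL=-8/117, mR=2/13
obs B: pose=(-5,-1,S) → sL=8/37, sR=8/61, mL=96/2257, mR=4/37
sensor matrix S = [[4/13, 4/9], [8/37, 8/61]]; det S = -14720/264069
solve [mL_A; mL_B] = S·[w00; w01] and [mR_A; mR_B] = S·[w10; w11]:
  w00 = 1/2, w01 = -1/2, w10 = 1/2, w11 = 0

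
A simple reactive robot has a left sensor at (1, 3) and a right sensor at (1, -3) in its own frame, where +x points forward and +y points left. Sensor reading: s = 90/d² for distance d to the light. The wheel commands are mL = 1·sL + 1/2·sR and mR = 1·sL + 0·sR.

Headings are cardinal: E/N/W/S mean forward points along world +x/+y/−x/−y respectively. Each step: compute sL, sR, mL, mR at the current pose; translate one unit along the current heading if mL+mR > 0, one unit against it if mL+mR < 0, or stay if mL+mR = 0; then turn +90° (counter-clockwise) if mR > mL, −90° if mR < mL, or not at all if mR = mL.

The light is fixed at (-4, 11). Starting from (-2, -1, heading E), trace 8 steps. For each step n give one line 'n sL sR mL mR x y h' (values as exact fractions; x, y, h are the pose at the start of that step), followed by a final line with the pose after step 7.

n=0: pose=(-2,-1,E); sL=1, sR=5/13; mL=31/26, mR=1; mL+mR=57/26 → advance +1; mR−mL=-5/26 → turn -1·90°
n=1: pose=(-1,-1,S); sL=18/41, sR=90/169; mL=4887/6929, mR=18/41; mL+mR=7929/6929 → advance +1; mR−mL=-45/169 → turn -1·90°
n=2: pose=(-1,-2,W); sL=9/26, sR=45/52; mL=81/104, mR=9/26; mL+mR=9/8 → advance +1; mR−mL=-45/104 → turn -1·90°
n=3: pose=(-2,-2,N); sL=18/29, sR=90/169; mL=4347/4901, mR=18/29; mL+mR=7389/4901 → advance +1; mR−mL=-45/169 → turn -1·90°
n=4: pose=(-2,-1,E); sL=1, sR=5/13; mL=31/26, mR=1; mL+mR=57/26 → advance +1; mR−mL=-5/26 → turn -1·90°
n=5: pose=(-1,-1,S); sL=18/41, sR=90/169; mL=4887/6929, mR=18/41; mL+mR=7929/6929 → advance +1; mR−mL=-45/169 → turn -1·90°
n=6: pose=(-1,-2,W); sL=9/26, sR=45/52; mL=81/104, mR=9/26; mL+mR=9/8 → advance +1; mR−mL=-45/104 → turn -1·90°
n=7: pose=(-2,-2,N); sL=18/29, sR=90/169; mL=4347/4901, mR=18/29; mL+mR=7389/4901 → advance +1; mR−mL=-45/169 → turn -1·90°

0 1 5/13 31/26 1 -2 -1 E
1 18/41 90/169 4887/6929 18/41 -1 -1 S
2 9/26 45/52 81/104 9/26 -1 -2 W
3 18/29 90/169 4347/4901 18/29 -2 -2 N
4 1 5/13 31/26 1 -2 -1 E
5 18/41 90/169 4887/6929 18/41 -1 -1 S
6 9/26 45/52 81/104 9/26 -1 -2 W
7 18/29 90/169 4347/4901 18/29 -2 -2 N
final -2 -1 E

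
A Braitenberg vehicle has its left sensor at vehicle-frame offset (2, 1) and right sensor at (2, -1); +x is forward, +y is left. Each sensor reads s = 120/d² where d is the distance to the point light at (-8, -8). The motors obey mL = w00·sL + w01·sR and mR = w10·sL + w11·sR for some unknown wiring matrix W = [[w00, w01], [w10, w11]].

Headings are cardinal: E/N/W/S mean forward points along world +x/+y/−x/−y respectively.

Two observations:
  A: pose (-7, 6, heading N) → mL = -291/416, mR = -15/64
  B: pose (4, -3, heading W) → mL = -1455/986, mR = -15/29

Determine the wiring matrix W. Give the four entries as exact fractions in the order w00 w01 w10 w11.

-1 -1/2 -1/2 0

obs A: pose=(-7,6,N) → sL=15/32, sR=6/13, mL=-291/416, mR=-15/64
obs B: pose=(4,-3,W) → sL=30/29, sR=15/17, mL=-1455/986, mR=-15/29
sensor matrix S = [[15/32, 6/13], [30/29, 15/17]]; det S = -13095/205088
solve [mL_A; mL_B] = S·[w00; w01] and [mR_A; mR_B] = S·[w10; w11]:
  w00 = -1, w01 = -1/2, w10 = -1/2, w11 = 0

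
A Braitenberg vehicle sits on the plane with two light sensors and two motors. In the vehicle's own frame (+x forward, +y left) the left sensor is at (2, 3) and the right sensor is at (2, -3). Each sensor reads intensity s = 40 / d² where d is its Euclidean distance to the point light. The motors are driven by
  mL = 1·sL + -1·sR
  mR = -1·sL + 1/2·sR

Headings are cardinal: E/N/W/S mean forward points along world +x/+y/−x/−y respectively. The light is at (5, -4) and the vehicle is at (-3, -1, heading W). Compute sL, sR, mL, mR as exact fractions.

left sensor world pos  = (-5, -4); dL² = 100
right sensor world pos = (-5, 2); dR² = 136
sL = 40/100 = 2/5
sR = 40/136 = 5/17
mL = 1·sL + -1·sR = 9/85
mR = -1·sL + 1/2·sR = -43/170

2/5 5/17 9/85 -43/170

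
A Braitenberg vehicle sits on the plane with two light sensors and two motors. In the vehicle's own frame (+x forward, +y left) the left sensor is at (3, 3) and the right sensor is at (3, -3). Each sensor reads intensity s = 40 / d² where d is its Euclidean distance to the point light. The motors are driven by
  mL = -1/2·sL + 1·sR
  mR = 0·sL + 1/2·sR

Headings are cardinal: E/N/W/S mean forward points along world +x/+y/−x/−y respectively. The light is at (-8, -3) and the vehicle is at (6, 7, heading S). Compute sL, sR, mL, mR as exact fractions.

left sensor world pos  = (9, 4); dL² = 338
right sensor world pos = (3, 4); dR² = 170
sL = 40/338 = 20/169
sR = 40/170 = 4/17
mL = -1/2·sL + 1·sR = 506/2873
mR = 0·sL + 1/2·sR = 2/17

20/169 4/17 506/2873 2/17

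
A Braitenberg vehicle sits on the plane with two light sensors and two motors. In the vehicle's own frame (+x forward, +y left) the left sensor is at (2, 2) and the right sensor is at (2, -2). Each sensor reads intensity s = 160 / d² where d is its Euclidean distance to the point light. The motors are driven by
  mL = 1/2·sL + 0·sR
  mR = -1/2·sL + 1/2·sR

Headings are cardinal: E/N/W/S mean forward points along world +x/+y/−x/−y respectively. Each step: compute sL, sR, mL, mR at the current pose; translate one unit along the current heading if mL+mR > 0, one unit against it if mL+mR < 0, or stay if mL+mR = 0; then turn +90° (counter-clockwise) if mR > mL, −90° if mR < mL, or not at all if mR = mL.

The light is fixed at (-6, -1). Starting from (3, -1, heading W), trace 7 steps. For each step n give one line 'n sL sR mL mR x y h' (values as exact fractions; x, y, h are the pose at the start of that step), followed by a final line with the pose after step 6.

0 160/53 160/53 80/53 0 3 -1 W
1 4 20/13 2 -16/13 2 -1 N
2 160/109 160/101 80/109 640/11009 2 0 E
3 80/61 16/5 40/61 288/305 3 0 S
4 32/25 32/25 16/25 0 3 -1 E
5 40/37 40/17 20/37 400/629 4 -1 S
6 32/29 160/153 16/29 -128/4437 4 -2 E
final 5 -2 S

n=0: pose=(3,-1,W); sL=160/53, sR=160/53; mL=80/53, mR=0; mL+mR=80/53 → advance +1; mR−mL=-80/53 → turn -1·90°
n=1: pose=(2,-1,N); sL=4, sR=20/13; mL=2, mR=-16/13; mL+mR=10/13 → advance +1; mR−mL=-42/13 → turn -1·90°
n=2: pose=(2,0,E); sL=160/109, sR=160/101; mL=80/109, mR=640/11009; mL+mR=80/101 → advance +1; mR−mL=-7440/11009 → turn -1·90°
n=3: pose=(3,0,S); sL=80/61, sR=16/5; mL=40/61, mR=288/305; mL+mR=8/5 → advance +1; mR−mL=88/305 → turn +1·90°
n=4: pose=(3,-1,E); sL=32/25, sR=32/25; mL=16/25, mR=0; mL+mR=16/25 → advance +1; mR−mL=-16/25 → turn -1·90°
n=5: pose=(4,-1,S); sL=40/37, sR=40/17; mL=20/37, mR=400/629; mL+mR=20/17 → advance +1; mR−mL=60/629 → turn +1·90°
n=6: pose=(4,-2,E); sL=32/29, sR=160/153; mL=16/29, mR=-128/4437; mL+mR=80/153 → advance +1; mR−mL=-2576/4437 → turn -1·90°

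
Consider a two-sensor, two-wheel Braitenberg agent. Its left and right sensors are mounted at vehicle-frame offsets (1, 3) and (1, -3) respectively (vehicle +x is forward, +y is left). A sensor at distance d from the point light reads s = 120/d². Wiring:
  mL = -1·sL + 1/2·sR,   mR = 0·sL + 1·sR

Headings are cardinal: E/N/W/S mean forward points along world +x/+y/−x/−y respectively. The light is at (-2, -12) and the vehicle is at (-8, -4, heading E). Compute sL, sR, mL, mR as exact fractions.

left sensor world pos  = (-7, -1); dL² = 146
right sensor world pos = (-7, -7); dR² = 50
sL = 120/146 = 60/73
sR = 120/50 = 12/5
mL = -1·sL + 1/2·sR = 138/365
mR = 0·sL + 1·sR = 12/5

60/73 12/5 138/365 12/5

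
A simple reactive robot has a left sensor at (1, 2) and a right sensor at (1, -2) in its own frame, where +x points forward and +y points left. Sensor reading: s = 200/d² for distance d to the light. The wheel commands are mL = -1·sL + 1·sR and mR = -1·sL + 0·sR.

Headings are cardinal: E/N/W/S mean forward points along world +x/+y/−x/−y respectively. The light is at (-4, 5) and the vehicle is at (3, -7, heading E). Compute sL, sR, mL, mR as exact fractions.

50/41 10/13 -240/533 -50/41

left sensor world pos  = (4, -5); dL² = 164
right sensor world pos = (4, -9); dR² = 260
sL = 200/164 = 50/41
sR = 200/260 = 10/13
mL = -1·sL + 1·sR = -240/533
mR = -1·sL + 0·sR = -50/41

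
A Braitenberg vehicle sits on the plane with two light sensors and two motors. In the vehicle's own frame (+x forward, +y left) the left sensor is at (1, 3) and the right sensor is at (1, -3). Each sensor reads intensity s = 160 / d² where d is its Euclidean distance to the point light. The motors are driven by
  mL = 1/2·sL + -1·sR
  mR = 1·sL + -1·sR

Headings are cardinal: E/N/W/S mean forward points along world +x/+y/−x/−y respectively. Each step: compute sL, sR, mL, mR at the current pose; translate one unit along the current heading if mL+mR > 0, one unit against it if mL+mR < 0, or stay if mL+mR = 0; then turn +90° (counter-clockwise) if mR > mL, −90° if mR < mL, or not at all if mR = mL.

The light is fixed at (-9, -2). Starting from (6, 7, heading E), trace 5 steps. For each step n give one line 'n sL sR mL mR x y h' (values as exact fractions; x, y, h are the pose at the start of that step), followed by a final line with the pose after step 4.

n=0: pose=(6,7,E); sL=2/5, sR=40/73; mL=-127/365, mR=-54/365; mL+mR=-181/365 → advance -1; mR−mL=1/5 → turn +1·90°
n=1: pose=(5,7,N); sL=160/221, sR=160/389; mL=-4240/85969, mR=26880/85969; mL+mR=22640/85969 → advance +1; mR−mL=80/221 → turn +1·90°
n=2: pose=(5,8,W); sL=80/109, sR=80/169; mL=-1960/18421, mR=4800/18421; mL+mR=2840/18421 → advance +1; mR−mL=40/109 → turn +1·90°
n=3: pose=(4,8,S); sL=160/337, sR=160/181; mL=-39440/60997, mR=-24960/60997; mL+mR=-64400/60997 → advance -1; mR−mL=80/337 → turn +1·90°
n=4: pose=(4,9,E); sL=20/49, sR=8/13; mL=-262/637, mR=-132/637; mL+mR=-394/637 → advance -1; mR−mL=10/49 → turn +1·90°

0 2/5 40/73 -127/365 -54/365 6 7 E
1 160/221 160/389 -4240/85969 26880/85969 5 7 N
2 80/109 80/169 -1960/18421 4800/18421 5 8 W
3 160/337 160/181 -39440/60997 -24960/60997 4 8 S
4 20/49 8/13 -262/637 -132/637 4 9 E
final 3 9 N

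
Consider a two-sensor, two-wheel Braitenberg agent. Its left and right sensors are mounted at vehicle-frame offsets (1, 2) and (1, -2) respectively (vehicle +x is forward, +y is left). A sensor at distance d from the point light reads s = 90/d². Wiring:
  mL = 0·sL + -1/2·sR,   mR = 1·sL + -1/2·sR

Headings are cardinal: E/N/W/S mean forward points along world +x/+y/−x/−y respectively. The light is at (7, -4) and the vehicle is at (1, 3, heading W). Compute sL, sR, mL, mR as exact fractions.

45/37 9/13 -9/26 837/962

left sensor world pos  = (0, 1); dL² = 74
right sensor world pos = (0, 5); dR² = 130
sL = 90/74 = 45/37
sR = 90/130 = 9/13
mL = 0·sL + -1/2·sR = -9/26
mR = 1·sL + -1/2·sR = 837/962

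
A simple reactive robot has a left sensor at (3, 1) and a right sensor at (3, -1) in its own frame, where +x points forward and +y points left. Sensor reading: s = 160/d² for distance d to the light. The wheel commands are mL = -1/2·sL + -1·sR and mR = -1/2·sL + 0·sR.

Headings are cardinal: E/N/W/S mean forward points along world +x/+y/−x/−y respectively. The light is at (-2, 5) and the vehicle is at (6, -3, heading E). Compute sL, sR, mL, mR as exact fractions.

16/17 80/101 -2168/1717 -8/17

left sensor world pos  = (9, -2); dL² = 170
right sensor world pos = (9, -4); dR² = 202
sL = 160/170 = 16/17
sR = 160/202 = 80/101
mL = -1/2·sL + -1·sR = -2168/1717
mR = -1/2·sL + 0·sR = -8/17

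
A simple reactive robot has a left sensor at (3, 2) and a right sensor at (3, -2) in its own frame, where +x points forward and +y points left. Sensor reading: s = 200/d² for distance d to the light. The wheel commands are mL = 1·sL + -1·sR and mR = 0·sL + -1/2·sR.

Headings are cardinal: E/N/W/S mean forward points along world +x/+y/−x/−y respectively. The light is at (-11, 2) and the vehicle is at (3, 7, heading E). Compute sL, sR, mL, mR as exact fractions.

100/169 100/149 -2000/25181 -50/149

left sensor world pos  = (6, 9); dL² = 338
right sensor world pos = (6, 5); dR² = 298
sL = 200/338 = 100/169
sR = 200/298 = 100/149
mL = 1·sL + -1·sR = -2000/25181
mR = 0·sL + -1/2·sR = -50/149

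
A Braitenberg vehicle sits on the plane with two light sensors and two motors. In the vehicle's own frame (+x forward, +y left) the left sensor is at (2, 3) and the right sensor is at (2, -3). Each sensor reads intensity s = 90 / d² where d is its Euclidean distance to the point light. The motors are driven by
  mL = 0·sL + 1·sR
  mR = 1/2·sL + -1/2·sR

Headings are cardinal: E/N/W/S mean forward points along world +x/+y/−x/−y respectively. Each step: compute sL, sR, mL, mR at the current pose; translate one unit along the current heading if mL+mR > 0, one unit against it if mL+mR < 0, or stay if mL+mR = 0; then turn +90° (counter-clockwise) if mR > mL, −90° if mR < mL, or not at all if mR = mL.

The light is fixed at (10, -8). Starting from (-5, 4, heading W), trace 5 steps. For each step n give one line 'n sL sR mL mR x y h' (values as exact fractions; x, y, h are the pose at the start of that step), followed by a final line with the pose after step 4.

n=0: pose=(-5,4,W); sL=9/37, sR=45/257; mL=45/257, mR=324/9509; mL+mR=1989/9509 → advance +1; mR−mL=-1341/9509 → turn -1·90°
n=1: pose=(-6,4,N); sL=90/557, sR=18/73; mL=18/73, mR=-1728/40661; mL+mR=8298/40661 → advance +1; mR−mL=-11754/40661 → turn -1·90°
n=2: pose=(-6,5,E); sL=45/226, sR=45/148; mL=45/148, mR=-1755/33448; mL+mR=8415/33448 → advance +1; mR−mL=-11925/33448 → turn -1·90°
n=3: pose=(-5,5,S); sL=18/53, sR=18/89; mL=18/89, mR=324/4717; mL+mR=1278/4717 → advance +1; mR−mL=-630/4717 → turn -1·90°
n=4: pose=(-5,4,W); sL=9/37, sR=45/257; mL=45/257, mR=324/9509; mL+mR=1989/9509 → advance +1; mR−mL=-1341/9509 → turn -1·90°

0 9/37 45/257 45/257 324/9509 -5 4 W
1 90/557 18/73 18/73 -1728/40661 -6 4 N
2 45/226 45/148 45/148 -1755/33448 -6 5 E
3 18/53 18/89 18/89 324/4717 -5 5 S
4 9/37 45/257 45/257 324/9509 -5 4 W
final -6 4 N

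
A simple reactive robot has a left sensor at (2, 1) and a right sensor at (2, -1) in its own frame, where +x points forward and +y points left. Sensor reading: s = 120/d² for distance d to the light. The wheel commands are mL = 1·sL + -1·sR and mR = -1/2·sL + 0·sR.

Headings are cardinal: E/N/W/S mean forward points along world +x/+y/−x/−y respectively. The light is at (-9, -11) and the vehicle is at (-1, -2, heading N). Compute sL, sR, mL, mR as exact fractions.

12/17 60/101 192/1717 -6/17

left sensor world pos  = (-2, 0); dL² = 170
right sensor world pos = (0, 0); dR² = 202
sL = 120/170 = 12/17
sR = 120/202 = 60/101
mL = 1·sL + -1·sR = 192/1717
mR = -1/2·sL + 0·sR = -6/17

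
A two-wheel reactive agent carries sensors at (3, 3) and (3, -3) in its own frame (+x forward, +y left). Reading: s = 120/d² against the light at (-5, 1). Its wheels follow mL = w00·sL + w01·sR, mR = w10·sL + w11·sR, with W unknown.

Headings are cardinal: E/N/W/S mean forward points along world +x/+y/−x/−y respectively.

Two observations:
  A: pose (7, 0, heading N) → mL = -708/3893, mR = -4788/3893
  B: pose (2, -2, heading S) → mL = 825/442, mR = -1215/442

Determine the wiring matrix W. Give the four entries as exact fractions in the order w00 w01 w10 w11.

obs A: pose=(7,0,N) → sL=24/17, sR=120/229, mL=-708/3893, mR=-4788/3893
obs B: pose=(2,-2,S) → sL=15/17, sR=30/13, mL=825/442, mR=-1215/442
sensor matrix S = [[24/17, 120/229], [15/17, 30/13]]; det S = 141480/50609
solve [mL_A; mL_B] = S·[w00; w01] and [mR_A; mR_B] = S·[w10; w11]:
  w00 = -1/2, w01 = 1, w10 = -1/2, w11 = -1

-1/2 1 -1/2 -1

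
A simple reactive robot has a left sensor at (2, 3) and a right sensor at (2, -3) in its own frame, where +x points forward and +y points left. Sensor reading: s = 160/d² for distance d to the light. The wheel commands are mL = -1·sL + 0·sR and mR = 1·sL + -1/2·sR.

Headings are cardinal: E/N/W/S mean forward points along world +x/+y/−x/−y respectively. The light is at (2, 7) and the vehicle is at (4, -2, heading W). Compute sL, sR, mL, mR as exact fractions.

left sensor world pos  = (2, -5); dL² = 144
right sensor world pos = (2, 1); dR² = 36
sL = 160/144 = 10/9
sR = 160/36 = 40/9
mL = -1·sL + 0·sR = -10/9
mR = 1·sL + -1/2·sR = -10/9

10/9 40/9 -10/9 -10/9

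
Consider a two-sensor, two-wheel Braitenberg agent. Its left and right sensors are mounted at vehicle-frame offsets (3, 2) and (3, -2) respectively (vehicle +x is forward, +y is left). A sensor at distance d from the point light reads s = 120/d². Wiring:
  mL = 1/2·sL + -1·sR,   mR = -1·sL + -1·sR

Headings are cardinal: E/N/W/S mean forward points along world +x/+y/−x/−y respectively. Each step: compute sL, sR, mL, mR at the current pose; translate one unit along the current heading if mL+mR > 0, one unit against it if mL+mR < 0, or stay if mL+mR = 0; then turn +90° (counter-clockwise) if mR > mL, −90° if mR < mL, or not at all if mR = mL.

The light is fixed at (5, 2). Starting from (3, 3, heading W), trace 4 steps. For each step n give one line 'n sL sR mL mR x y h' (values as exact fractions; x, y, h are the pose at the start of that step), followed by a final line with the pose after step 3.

n=0: pose=(3,3,W); sL=60/13, sR=60/17; mL=-270/221, mR=-1800/221; mL+mR=-2070/221 → advance -1; mR−mL=-90/13 → turn -1·90°
n=1: pose=(4,3,N); sL=24/5, sR=120/17; mL=-396/85, mR=-1008/85; mL+mR=-1404/85 → advance -1; mR−mL=-36/5 → turn -1·90°
n=2: pose=(4,2,E); sL=15, sR=15; mL=-15/2, mR=-30; mL+mR=-75/2 → advance -1; mR−mL=-45/2 → turn -1·90°
n=3: pose=(3,2,S); sL=40/3, sR=24/5; mL=28/15, mR=-272/15; mL+mR=-244/15 → advance -1; mR−mL=-20 → turn -1·90°

0 60/13 60/17 -270/221 -1800/221 3 3 W
1 24/5 120/17 -396/85 -1008/85 4 3 N
2 15 15 -15/2 -30 4 2 E
3 40/3 24/5 28/15 -272/15 3 2 S
final 3 3 W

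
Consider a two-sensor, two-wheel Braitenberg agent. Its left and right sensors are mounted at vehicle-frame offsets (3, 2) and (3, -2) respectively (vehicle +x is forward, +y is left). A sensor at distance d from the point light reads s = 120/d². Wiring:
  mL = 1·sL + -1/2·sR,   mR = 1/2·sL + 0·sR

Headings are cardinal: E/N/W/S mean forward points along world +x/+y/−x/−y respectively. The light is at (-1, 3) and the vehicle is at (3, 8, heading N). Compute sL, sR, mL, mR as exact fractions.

30/17 6/5 99/85 15/17

left sensor world pos  = (1, 11); dL² = 68
right sensor world pos = (5, 11); dR² = 100
sL = 120/68 = 30/17
sR = 120/100 = 6/5
mL = 1·sL + -1/2·sR = 99/85
mR = 1/2·sL + 0·sR = 15/17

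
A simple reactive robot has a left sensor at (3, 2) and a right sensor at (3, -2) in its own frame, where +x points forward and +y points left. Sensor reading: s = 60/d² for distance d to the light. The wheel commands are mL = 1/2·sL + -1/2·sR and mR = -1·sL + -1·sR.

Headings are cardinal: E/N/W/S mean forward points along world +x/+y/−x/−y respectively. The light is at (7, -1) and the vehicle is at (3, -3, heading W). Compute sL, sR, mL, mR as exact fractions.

12/13 60/49 -96/637 -1368/637

left sensor world pos  = (0, -5); dL² = 65
right sensor world pos = (0, -1); dR² = 49
sL = 60/65 = 12/13
sR = 60/49 = 60/49
mL = 1/2·sL + -1/2·sR = -96/637
mR = -1·sL + -1·sR = -1368/637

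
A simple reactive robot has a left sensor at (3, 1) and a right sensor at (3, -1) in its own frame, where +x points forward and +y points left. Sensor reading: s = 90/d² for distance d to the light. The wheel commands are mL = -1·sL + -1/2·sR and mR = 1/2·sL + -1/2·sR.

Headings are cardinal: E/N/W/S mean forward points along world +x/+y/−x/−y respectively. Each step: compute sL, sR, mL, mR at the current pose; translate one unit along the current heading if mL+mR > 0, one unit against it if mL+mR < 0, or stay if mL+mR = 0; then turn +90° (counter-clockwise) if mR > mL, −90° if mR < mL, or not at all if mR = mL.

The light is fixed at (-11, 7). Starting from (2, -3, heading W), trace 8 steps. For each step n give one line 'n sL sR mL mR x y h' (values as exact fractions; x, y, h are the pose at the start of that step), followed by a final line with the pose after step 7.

n=0: pose=(2,-3,W); sL=90/221, sR=90/181; mL=-26235/40001, mR=-1800/40001; mL+mR=-28035/40001 → advance -1; mR−mL=135/221 → turn +1·90°
n=1: pose=(3,-3,S); sL=45/197, sR=45/169; mL=-24075/66586, mR=-630/33293; mL+mR=-25335/66586 → advance -1; mR−mL=135/394 → turn +1·90°
n=2: pose=(3,-2,E); sL=90/353, sR=90/389; mL=-50895/137317, mR=1620/137317; mL+mR=-49275/137317 → advance -1; mR−mL=135/353 → turn +1·90°
n=3: pose=(2,-2,N); sL=1/2, sR=45/116; mL=-161/232, mR=13/232; mL+mR=-37/58 → advance -1; mR−mL=3/4 → turn +1·90°
n=4: pose=(2,-3,W); sL=90/221, sR=90/181; mL=-26235/40001, mR=-1800/40001; mL+mR=-28035/40001 → advance -1; mR−mL=135/221 → turn +1·90°
n=5: pose=(3,-3,S); sL=45/197, sR=45/169; mL=-24075/66586, mR=-630/33293; mL+mR=-25335/66586 → advance -1; mR−mL=135/394 → turn +1·90°
n=6: pose=(3,-2,E); sL=90/353, sR=90/389; mL=-50895/137317, mR=1620/137317; mL+mR=-49275/137317 → advance -1; mR−mL=135/353 → turn +1·90°
n=7: pose=(2,-2,N); sL=1/2, sR=45/116; mL=-161/232, mR=13/232; mL+mR=-37/58 → advance -1; mR−mL=3/4 → turn +1·90°

0 90/221 90/181 -26235/40001 -1800/40001 2 -3 W
1 45/197 45/169 -24075/66586 -630/33293 3 -3 S
2 90/353 90/389 -50895/137317 1620/137317 3 -2 E
3 1/2 45/116 -161/232 13/232 2 -2 N
4 90/221 90/181 -26235/40001 -1800/40001 2 -3 W
5 45/197 45/169 -24075/66586 -630/33293 3 -3 S
6 90/353 90/389 -50895/137317 1620/137317 3 -2 E
7 1/2 45/116 -161/232 13/232 2 -2 N
final 2 -3 W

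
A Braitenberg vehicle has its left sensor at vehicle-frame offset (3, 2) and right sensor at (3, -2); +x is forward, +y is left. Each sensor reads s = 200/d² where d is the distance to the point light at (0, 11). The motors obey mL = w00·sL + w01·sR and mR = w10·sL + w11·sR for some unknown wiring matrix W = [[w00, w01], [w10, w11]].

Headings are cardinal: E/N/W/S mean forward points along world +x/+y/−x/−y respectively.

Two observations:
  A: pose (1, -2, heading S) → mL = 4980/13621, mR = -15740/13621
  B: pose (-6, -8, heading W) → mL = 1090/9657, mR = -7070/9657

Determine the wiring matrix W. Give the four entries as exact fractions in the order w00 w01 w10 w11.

obs A: pose=(1,-2,S) → sL=40/53, sR=200/257, mL=4980/13621, mR=-15740/13621
obs B: pose=(-6,-8,W) → sL=100/261, sR=20/37, mL=1090/9657, mR=-7070/9657
sensor matrix S = [[40/53, 200/257], [100/261, 20/37]]; det S = 14441600/131537997
solve [mL_A; mL_B] = S·[w00; w01] and [mR_A; mR_B] = S·[w10; w11]:
  w00 = 1, w01 = -1/2, w10 = -1/2, w11 = -1

1 -1/2 -1/2 -1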